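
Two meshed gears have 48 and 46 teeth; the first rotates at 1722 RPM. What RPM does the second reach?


Gear ratio = 48:46 = 24:23
RPM_B = RPM_A × (teeth_A / teeth_B)
= 1722 × (48/46)
= 1796.9 RPM

1796.9 RPM


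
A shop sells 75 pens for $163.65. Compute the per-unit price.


Unit rate = total / quantity
= 163.65 / 75
= $2.18 per unit

$2.18 per unit


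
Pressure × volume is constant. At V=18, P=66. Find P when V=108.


Inverse proportion: x × y = constant
k = 18 × 66 = 1188
y₂ = k / 108 = 1188 / 108
= 11.00

11.00


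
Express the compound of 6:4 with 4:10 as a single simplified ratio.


Compound ratio = (6×4) : (4×10)
= 24:40
GCD = 8
= 3:5

3:5


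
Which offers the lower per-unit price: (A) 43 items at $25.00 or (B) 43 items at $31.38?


Deal A: $25.00/43 = $0.5814/unit
Deal B: $31.38/43 = $0.7298/unit
A is cheaper per unit
= Deal A

Deal A


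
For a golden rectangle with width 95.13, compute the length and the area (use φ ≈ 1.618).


φ = (1 + √5) / 2 ≈ 1.618
Length = width × φ = 95.13 × 1.618 = 153.92034
≈ 153.92
Area = width × length = 95.13 × 153.92034 = 14642.4419442 ≈ 14642.44
= Length: 153.92, Area: 14642.44

Length: 153.92, Area: 14642.44


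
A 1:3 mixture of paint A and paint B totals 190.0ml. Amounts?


Total parts = 1 + 3 = 4
paint A: 190.0 × 1/4 = 47.5ml
paint B: 190.0 × 3/4 = 142.5ml
= 47.5ml and 142.5ml

47.5ml and 142.5ml


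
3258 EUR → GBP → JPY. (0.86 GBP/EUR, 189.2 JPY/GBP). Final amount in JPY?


Step 1: 3258 EUR × 0.86 = 2801.88 GBP
Step 2: 2801.88 GBP × 189.2 = 530115.70 JPY
Implied rate EUR→JPY = 0.86 × 189.2 = 162.7120
= 530115.70 JPY

530115.70 JPY


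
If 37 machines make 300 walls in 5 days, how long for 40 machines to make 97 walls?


Days ∝ work / workers, so d₂ = d₁ × (m₁/m₂) × (w₂/w₁)
Workers factor (inverse): 37/40 = 0.9250
Work factor (direct): 97/300 ≈ 0.3233
d₂ = 5 × 37/40 × 97/300 = (5 × 37 × 97) / (40 × 300) = 17945/12000
≈ 1.50 days

1.50 days


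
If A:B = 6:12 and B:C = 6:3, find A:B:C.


Match B: multiply A:B by 6 → 36:72
Multiply B:C by 12 → 72:36
Combined: 36:72:36
GCD = 36
= 1:2:1

1:2:1


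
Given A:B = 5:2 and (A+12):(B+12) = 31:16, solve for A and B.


Let A = 5k, B = 2k.
(5k + 12) / (2k + 12) = 31/16
Cross-multiply: 16(5k + 12) = 31(2k + 12)
80k + 192 = 62k + 372
80k - 62k = 372 - 192
18k = 180
k = 180/18 = 10
A = 5×10 = 50, B = 2×10 = 20
= A = 50, B = 20

A = 50, B = 20


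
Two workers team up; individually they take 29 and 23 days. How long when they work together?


Rate of A = 1/29 per day
Rate of B = 1/23 per day
Combined rate = 1/29 + 1/23 = 52/667 ≈ 0.0780 per day
Days = 1 / combined rate = 667/52
≈ 12.83 days

12.83 days


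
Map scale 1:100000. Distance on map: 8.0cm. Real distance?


Real distance = map distance × scale
= 8.0cm × 100000
= 800000 cm = 8000.0 m
= 8.000 km

8.000 km


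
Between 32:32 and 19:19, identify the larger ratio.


32/32 = 1.0000
19/19 = 1.0000
They are equal
= equal

equal


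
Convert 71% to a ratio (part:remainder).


71% means 71 parts out of 100; remainder = 29
Part : remainder = 71:29
GCD = 1
= 71:29

71:29


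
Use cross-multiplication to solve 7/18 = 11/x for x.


Cross multiply: 7 × x = 18 × 11
7x = 198
x = 198 / 7
= 28.29

28.29


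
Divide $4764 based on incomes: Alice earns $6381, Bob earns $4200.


Total income = 6381 + 4200 = $10581
Alice: $4764 × 6381/10581 = $2872.99
Bob: $4764 × 4200/10581 = $1891.01
= Alice: $2872.99, Bob: $1891.01

Alice: $2872.99, Bob: $1891.01


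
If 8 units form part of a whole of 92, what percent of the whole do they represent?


Percentage = (part / whole) × 100
= (8 / 92) × 100
≈ 8.70%

8.70%


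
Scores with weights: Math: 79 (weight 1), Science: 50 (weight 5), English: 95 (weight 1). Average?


Numerator = 79×1 + 50×5 + 95×1
= 79 + 250 + 95
= 424
Total weight = 7
Weighted avg = 424/7
= 60.57

60.57


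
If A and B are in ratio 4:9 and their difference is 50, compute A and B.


Let A = 4k, B = 9k.
9k - 4k = 50
5k = 50 → k = 50/5 = 10
A = 4×10 = 40, B = 9×10 = 90
= A = 40, B = 90

A = 40, B = 90


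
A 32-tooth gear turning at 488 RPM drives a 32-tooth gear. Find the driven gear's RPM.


Gear ratio = 32:32 = 1:1
RPM_B = RPM_A × (teeth_A / teeth_B)
= 488 × (32/32)
= 488.0 RPM

488.0 RPM


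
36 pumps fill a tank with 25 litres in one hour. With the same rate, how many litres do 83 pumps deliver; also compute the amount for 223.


Direct proportion: y/x = constant
k = 25/36 ≈ 0.6944
y at x=83: k × 83 = 25 × 83 / 36 = 2075/36 ≈ 57.64
y at x=223: k × 223 = 25 × 223 / 36 = 5575/36 ≈ 154.86
= 57.64 and 154.86

57.64 and 154.86


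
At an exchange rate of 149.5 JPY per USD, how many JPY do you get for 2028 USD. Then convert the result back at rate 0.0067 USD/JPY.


Amount × rate = 2028 × 149.5 = 303186.00 JPY
Round-trip: 303186.00 × 0.0067 = 2031.35 USD
= 303186.00 JPY, then 2031.35 USD

303186.00 JPY, then 2031.35 USD


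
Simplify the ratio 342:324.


GCD(342, 324) = 18
342/18 : 324/18
= 19:18

19:18


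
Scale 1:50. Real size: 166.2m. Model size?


Model size = real / scale
= 166.2 / 50
= 3.3240 m

3.3240 m


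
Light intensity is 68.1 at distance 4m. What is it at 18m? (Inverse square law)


I₁d₁² = I₂d₂²
I₂ = I₁ × (d₁/d₂)²
= 68.1 × (4/18)²
= 68.1 × 16/324
= 1089.6/324
≈ 3.3630

3.3630


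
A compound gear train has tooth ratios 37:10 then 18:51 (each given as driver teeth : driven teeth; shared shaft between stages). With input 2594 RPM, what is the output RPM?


Stage 1: RPM_B = RPM_A × t_A/t_B = 2594 × 37/10 = 95978/10 = 9597.80
B and C share a shaft → RPM_C = RPM_B
Stage 2: RPM_D = RPM_C × t_C/t_D = RPM_A × (t_A×t_C)/(t_B×t_D)
Overall ratio = (37×18)/(10×51) = 666/510
RPM_D = 2594 × 666/510 = 1727604/510
≈ 3387.46 RPM

3387.46 RPM


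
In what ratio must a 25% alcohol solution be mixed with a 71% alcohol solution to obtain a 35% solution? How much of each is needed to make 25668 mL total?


Let x parts of 25% mix with y parts of 71%.
25x + 71y = 35(x + y)
25x + 71y = 35x + 35y
x(25 - 35) = y(35 - 71)
x/y = (71 - 35)/(35 - 25) = 36/10
Simplify: 18:5
Total parts = 23; one part = 25668/23 = 1116.00 mL
25% solution: 18×1116.00 = 20088.00 mL
71% solution: 5×1116.00 = 5580.00 mL
= ratio 18:5; 20088.00 mL and 5580.00 mL

ratio 18:5; 20088.00 mL and 5580.00 mL


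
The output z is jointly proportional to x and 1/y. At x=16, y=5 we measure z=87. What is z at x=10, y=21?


z = k·x/y
Solve for k using the known point: k = z·y/x = 87×5/16 = 435/16 = 27.1875
Now evaluate at x=10, y=21:
z = k × 10 / 21 = (435 × 10) / (16 × 21) = 4350/336
≈ 12.9464

12.9464


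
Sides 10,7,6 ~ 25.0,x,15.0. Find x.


Scale factor = 25.0/10 = 2.5
Missing side = 7 × 2.5
= 17.5

17.5


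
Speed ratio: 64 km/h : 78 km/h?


Ratio = 64:78
GCD = 2
Simplified = 32:39
Time ratio (same distance) = 39:32
Speed ratio = 32:39

32:39


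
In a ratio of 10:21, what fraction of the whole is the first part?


Total parts = 10 + 21 = 31
First part: 10/31 = 10/31
= 10/31

10/31


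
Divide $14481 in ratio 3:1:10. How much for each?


Total parts = 3 + 1 + 10 = 14
Part 1: 14481 × 3/14 = 3103.07
Part 2: 14481 × 1/14 = 1034.36
Part 3: 14481 × 10/14 = 10343.57
= Part 1: $3103.07, Part 2: $1034.36, Part 3: $10343.57

Part 1: $3103.07, Part 2: $1034.36, Part 3: $10343.57


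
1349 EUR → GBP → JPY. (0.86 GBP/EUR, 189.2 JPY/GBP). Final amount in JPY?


Step 1: 1349 EUR × 0.86 = 1160.14 GBP
Step 2: 1160.14 GBP × 189.2 = 219498.49 JPY
Implied rate EUR→JPY = 0.86 × 189.2 = 162.7120
= 219498.49 JPY

219498.49 JPY


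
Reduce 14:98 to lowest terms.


GCD(14, 98) = 14
14/14 : 98/14
= 1:7

1:7


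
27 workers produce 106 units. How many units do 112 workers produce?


Direct proportion: y/x = constant
k = 106/27 ≈ 3.9259
y₂ = k × 112 = 106 × 112 / 27 = 11872/27
≈ 439.70

439.70


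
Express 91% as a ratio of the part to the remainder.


91% means 91 parts out of 100; remainder = 9
Part : remainder = 91:9
GCD = 1
= 91:9

91:9


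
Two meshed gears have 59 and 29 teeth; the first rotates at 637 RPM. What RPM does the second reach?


Gear ratio = 59:29 = 59:29
RPM_B = RPM_A × (teeth_A / teeth_B)
= 637 × (59/29)
= 1296.0 RPM

1296.0 RPM


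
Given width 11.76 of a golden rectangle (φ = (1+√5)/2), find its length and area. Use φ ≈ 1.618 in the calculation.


φ = (1 + √5) / 2 ≈ 1.618
Length = width × φ = 11.76 × 1.618 = 19.02768
≈ 19.03
Area = width × length = 11.76 × 19.02768 = 223.7655168 ≈ 223.77
= Length: 19.03, Area: 223.77

Length: 19.03, Area: 223.77


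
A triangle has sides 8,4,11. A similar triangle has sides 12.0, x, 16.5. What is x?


Scale factor = 12.0/8 = 1.5
Missing side = 4 × 1.5
= 6.0

6.0


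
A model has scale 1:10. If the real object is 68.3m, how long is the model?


Model size = real / scale
= 68.3 / 10
= 6.8300 m

6.8300 m


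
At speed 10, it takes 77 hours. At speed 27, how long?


Inverse proportion: x × y = constant
k = 10 × 77 = 770
y₂ = k / 27 = 770 / 27
= 28.52

28.52


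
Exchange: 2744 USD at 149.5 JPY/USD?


Amount × rate = 2744 × 149.5
= 410228.00 JPY

410228.00 JPY


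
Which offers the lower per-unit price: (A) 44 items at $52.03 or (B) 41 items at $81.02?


Deal A: $52.03/44 = $1.1825/unit
Deal B: $81.02/41 = $1.9761/unit
A is cheaper per unit
= Deal A

Deal A


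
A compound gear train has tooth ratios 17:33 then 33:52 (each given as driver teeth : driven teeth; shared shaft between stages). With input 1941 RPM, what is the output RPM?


Stage 1: RPM_B = RPM_A × t_A/t_B = 1941 × 17/33 = 32997/33 ≈ 999.91
B and C share a shaft → RPM_C = RPM_B
Stage 2: RPM_D = RPM_C × t_C/t_D = RPM_A × (t_A×t_C)/(t_B×t_D)
Overall ratio = (17×33)/(33×52) = 561/1716
RPM_D = 1941 × 561/1716 = 1088901/1716
≈ 634.56 RPM

634.56 RPM


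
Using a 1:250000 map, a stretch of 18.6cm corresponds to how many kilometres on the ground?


Real distance = map distance × scale
= 18.6cm × 250000
= 4650000 cm = 46500.0 m
= 46.500 km

46.500 km


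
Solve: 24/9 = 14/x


Cross multiply: 24 × x = 9 × 14
24x = 126
x = 126 / 24
= 5.25

5.25


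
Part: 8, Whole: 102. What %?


Percentage = (part / whole) × 100
= (8 / 102) × 100
≈ 7.84%

7.84%


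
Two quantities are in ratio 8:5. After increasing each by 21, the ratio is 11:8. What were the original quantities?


Let A = 8k, B = 5k.
(8k + 21) / (5k + 21) = 11/8
Cross-multiply: 8(8k + 21) = 11(5k + 21)
64k + 168 = 55k + 231
64k - 55k = 231 - 168
9k = 63
k = 63/9 = 7
A = 8×7 = 56, B = 5×7 = 35
= A = 56, B = 35

A = 56, B = 35


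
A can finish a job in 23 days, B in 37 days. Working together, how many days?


Rate of A = 1/23 per day
Rate of B = 1/37 per day
Combined rate = 1/23 + 1/37 = 60/851 ≈ 0.0705 per day
Days = 1 / combined rate = 851/60
≈ 14.18 days

14.18 days


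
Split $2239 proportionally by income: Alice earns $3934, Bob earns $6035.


Total income = 3934 + 6035 = $9969
Alice: $2239 × 3934/9969 = $883.56
Bob: $2239 × 6035/9969 = $1355.44
= Alice: $883.56, Bob: $1355.44

Alice: $883.56, Bob: $1355.44


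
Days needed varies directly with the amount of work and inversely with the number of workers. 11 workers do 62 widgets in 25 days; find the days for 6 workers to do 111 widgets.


Days ∝ work / workers, so d₂ = d₁ × (m₁/m₂) × (w₂/w₁)
Workers factor (inverse): 11/6 ≈ 1.8333
Work factor (direct): 111/62 ≈ 1.7903
d₂ = 25 × 11/6 × 111/62 = (25 × 11 × 111) / (6 × 62) = 30525/372
≈ 82.06 days

82.06 days


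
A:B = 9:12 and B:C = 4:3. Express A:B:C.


Match B: multiply A:B by 4 → 36:48
Multiply B:C by 12 → 48:36
Combined: 36:48:36
GCD = 12
= 3:4:3

3:4:3


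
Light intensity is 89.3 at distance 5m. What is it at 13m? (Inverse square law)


I₁d₁² = I₂d₂²
I₂ = I₁ × (d₁/d₂)²
= 89.3 × (5/13)²
= 89.3 × 25/169
= 2232.5/169
≈ 13.2101

13.2101


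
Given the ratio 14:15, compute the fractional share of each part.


Total parts = 14 + 15 = 29
First part: 14/29 = 14/29
Second part: 15/29 = 15/29
= 14/29 and 15/29

14/29 and 15/29


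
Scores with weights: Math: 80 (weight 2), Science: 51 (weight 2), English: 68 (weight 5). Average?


Numerator = 80×2 + 51×2 + 68×5
= 160 + 102 + 340
= 602
Total weight = 9
Weighted avg = 602/9
= 66.89

66.89


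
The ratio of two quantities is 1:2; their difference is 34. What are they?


Let A = 1k, B = 2k.
2k - 1k = 34
1k = 34 → k = 34/1 = 34
A = 1×34 = 34, B = 2×34 = 68
= A = 34, B = 68

A = 34, B = 68


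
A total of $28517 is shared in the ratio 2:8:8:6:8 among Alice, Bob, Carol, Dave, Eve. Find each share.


Total parts = 2 + 8 + 8 + 6 + 8 = 32
Alice: 28517 × 2/32 = 1782.31
Bob: 28517 × 8/32 = 7129.25
Carol: 28517 × 8/32 = 7129.25
Dave: 28517 × 6/32 = 5346.94
Eve: 28517 × 8/32 = 7129.25
= Alice: $1782.31, Bob: $7129.25, Carol: $7129.25, Dave: $5346.94, Eve: $7129.25

Alice: $1782.31, Bob: $7129.25, Carol: $7129.25, Dave: $5346.94, Eve: $7129.25


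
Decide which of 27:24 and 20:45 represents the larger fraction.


27/24 = 1.1250
20/45 = 0.4444
1.1250 > 0.4444, so 27:24 is greater
= 27:24

27:24


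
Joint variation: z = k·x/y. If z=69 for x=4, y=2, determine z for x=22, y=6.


z = k·x/y
Solve for k using the known point: k = z·y/x = 69×2/4 = 138/4 = 34.5000
Now evaluate at x=22, y=6:
z = k × 22 / 6 = (138 × 22) / (4 × 6) = 3036/24
= 126.5000

126.5000


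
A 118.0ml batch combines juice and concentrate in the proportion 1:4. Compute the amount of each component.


Total parts = 1 + 4 = 5
juice: 118.0 × 1/5 = 23.6ml
concentrate: 118.0 × 4/5 = 94.4ml
= 23.6ml and 94.4ml

23.6ml and 94.4ml


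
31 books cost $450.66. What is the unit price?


Unit rate = total / quantity
= 450.66 / 31
= $14.54 per unit

$14.54 per unit


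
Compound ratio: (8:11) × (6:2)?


Compound ratio = (8×6) : (11×2)
= 48:22
GCD = 2
= 24:11

24:11


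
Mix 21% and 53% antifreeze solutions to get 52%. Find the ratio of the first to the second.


Let x parts of 21% mix with y parts of 53%.
21x + 53y = 52(x + y)
21x + 53y = 52x + 52y
x(21 - 52) = y(52 - 53)
x/y = (53 - 52)/(52 - 21) = 1/31
Simplify: 1:31
= 1:31

1:31


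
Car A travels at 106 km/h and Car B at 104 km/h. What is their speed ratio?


Ratio = 106:104
GCD = 2
Simplified = 53:52
Time ratio (same distance) = 52:53
Speed ratio = 53:52

53:52


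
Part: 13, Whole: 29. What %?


Percentage = (part / whole) × 100
= (13 / 29) × 100
≈ 44.83%

44.83%


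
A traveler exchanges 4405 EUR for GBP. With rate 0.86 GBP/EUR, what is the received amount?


Amount × rate = 4405 × 0.86
= 3788.30 GBP

3788.30 GBP


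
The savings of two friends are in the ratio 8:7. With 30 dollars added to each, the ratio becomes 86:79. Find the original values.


Let A = 8k, B = 7k.
(8k + 30) / (7k + 30) = 86/79
Cross-multiply: 79(8k + 30) = 86(7k + 30)
632k + 2370 = 602k + 2580
632k - 602k = 2580 - 2370
30k = 210
k = 210/30 = 7
A = 8×7 = 56, B = 7×7 = 49
= A = 56, B = 49

A = 56, B = 49


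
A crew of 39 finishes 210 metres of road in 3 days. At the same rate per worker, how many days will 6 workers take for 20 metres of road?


Days ∝ work / workers, so d₂ = d₁ × (m₁/m₂) × (w₂/w₁)
Workers factor (inverse): 39/6 = 6.5000
Work factor (direct): 20/210 ≈ 0.0952
d₂ = 3 × 39/6 × 20/210 = (3 × 39 × 20) / (6 × 210) = 2340/1260
≈ 1.86 days

1.86 days


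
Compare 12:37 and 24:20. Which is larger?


12/37 = 0.3243
24/20 = 1.2000
0.3243 < 1.2000, so 12:37 is less
= 24:20

24:20


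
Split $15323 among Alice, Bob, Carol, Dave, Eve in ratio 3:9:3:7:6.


Total parts = 3 + 9 + 3 + 7 + 6 = 28
Alice: 15323 × 3/28 = 1641.75
Bob: 15323 × 9/28 = 4925.25
Carol: 15323 × 3/28 = 1641.75
Dave: 15323 × 7/28 = 3830.75
Eve: 15323 × 6/28 = 3283.50
= Alice: $1641.75, Bob: $4925.25, Carol: $1641.75, Dave: $3830.75, Eve: $3283.50

Alice: $1641.75, Bob: $4925.25, Carol: $1641.75, Dave: $3830.75, Eve: $3283.50


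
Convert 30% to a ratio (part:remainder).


30% means 30 parts out of 100; remainder = 70
Part : remainder = 30:70
GCD = 10
= 3:7

3:7


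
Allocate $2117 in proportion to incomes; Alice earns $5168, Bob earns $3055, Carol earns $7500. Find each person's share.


Total income = 5168 + 3055 + 7500 = $15723
Alice: $2117 × 5168/15723 = $695.84
Bob: $2117 × 3055/15723 = $411.34
Carol: $2117 × 7500/15723 = $1009.83
= Alice: $695.84, Bob: $411.34, Carol: $1009.83

Alice: $695.84, Bob: $411.34, Carol: $1009.83


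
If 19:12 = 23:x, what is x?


Cross multiply: 19 × x = 12 × 23
19x = 276
x = 276 / 19
= 14.53

14.53


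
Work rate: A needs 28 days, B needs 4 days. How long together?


Rate of A = 1/28 per day
Rate of B = 1/4 per day
Combined rate = 1/28 + 1/4 = 32/112 ≈ 0.2857 per day
Days = 1 / combined rate = 112/32
= 3.50 days

3.50 days


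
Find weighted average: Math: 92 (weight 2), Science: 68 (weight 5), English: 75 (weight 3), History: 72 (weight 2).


Numerator = 92×2 + 68×5 + 75×3 + 72×2
= 184 + 340 + 225 + 144
= 893
Total weight = 12
Weighted avg = 893/12
= 74.42

74.42


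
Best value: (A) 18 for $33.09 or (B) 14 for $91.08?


Deal A: $33.09/18 = $1.8383/unit
Deal B: $91.08/14 = $6.5057/unit
A is cheaper per unit
= Deal A

Deal A


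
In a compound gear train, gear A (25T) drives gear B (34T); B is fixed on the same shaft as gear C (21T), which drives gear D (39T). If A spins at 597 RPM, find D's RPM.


Stage 1: RPM_B = RPM_A × t_A/t_B = 597 × 25/34 = 14925/34 ≈ 438.97
B and C share a shaft → RPM_C = RPM_B
Stage 2: RPM_D = RPM_C × t_C/t_D = RPM_A × (t_A×t_C)/(t_B×t_D)
Overall ratio = (25×21)/(34×39) = 525/1326
RPM_D = 597 × 525/1326 = 313425/1326
≈ 236.37 RPM

236.37 RPM


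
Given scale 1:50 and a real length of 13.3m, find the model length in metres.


Model size = real / scale
= 13.3 / 50
= 0.2660 m

0.2660 m


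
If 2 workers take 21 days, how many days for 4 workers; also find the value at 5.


Inverse proportion: x × y = constant
k = 2 × 21 = 42
At x=4: k/4 = 10.50
At x=5: k/5 = 8.40
= 10.50 and 8.40

10.50 and 8.40


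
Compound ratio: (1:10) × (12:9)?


Compound ratio = (1×12) : (10×9)
= 12:90
GCD = 6
= 2:15

2:15


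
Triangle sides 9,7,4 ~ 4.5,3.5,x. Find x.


Scale factor = 4.5/9 = 0.5
Missing side = 4 × 0.5
= 2.0

2.0


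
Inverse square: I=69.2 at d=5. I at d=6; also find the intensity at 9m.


I₁d₁² = I₂d₂²
I at 6m = 69.2 × (5/6)² = 69.2 × 25/36 = 1730/36 ≈ 48.0556
I at 9m = 69.2 × (5/9)² = 69.2 × 25/81 = 1730/81 ≈ 21.3580
= 48.0556 and 21.3580

48.0556 and 21.3580


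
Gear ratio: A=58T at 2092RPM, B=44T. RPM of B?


Gear ratio = 58:44 = 29:22
RPM_B = RPM_A × (teeth_A / teeth_B)
= 2092 × (58/44)
= 2757.6 RPM

2757.6 RPM


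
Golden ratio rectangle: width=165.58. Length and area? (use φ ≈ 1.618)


φ = (1 + √5) / 2 ≈ 1.618
Length = width × φ = 165.58 × 1.618 = 267.90844
≈ 267.91
Area = width × length = 165.58 × 267.90844 = 44360.2794952 ≈ 44360.28
= Length: 267.91, Area: 44360.28

Length: 267.91, Area: 44360.28


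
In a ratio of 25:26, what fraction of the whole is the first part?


Total parts = 25 + 26 = 51
First part: 25/51 = 25/51
= 25/51

25/51


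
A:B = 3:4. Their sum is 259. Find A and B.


Let A = 3k, B = 4k.
3k + 4k = 259
7k = 259 → k = 259/7 = 37
A = 3×37 = 111, B = 4×37 = 148
= A = 111, B = 148

A = 111, B = 148


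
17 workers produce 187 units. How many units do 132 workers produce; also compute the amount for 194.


Direct proportion: y/x = constant
k = 187/17 = 11.0000
y at x=132: k × 132 = 187 × 132 / 17 = 24684/17 = 1452.00
y at x=194: k × 194 = 187 × 194 / 17 = 36278/17 = 2134.00
= 1452.00 and 2134.00

1452.00 and 2134.00


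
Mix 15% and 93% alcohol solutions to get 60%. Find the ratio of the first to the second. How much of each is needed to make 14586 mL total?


Let x parts of 15% mix with y parts of 93%.
15x + 93y = 60(x + y)
15x + 93y = 60x + 60y
x(15 - 60) = y(60 - 93)
x/y = (93 - 60)/(60 - 15) = 33/45
Simplify: 11:15
Total parts = 26; one part = 14586/26 = 561.00 mL
15% solution: 11×561.00 = 6171.00 mL
93% solution: 15×561.00 = 8415.00 mL
= ratio 11:15; 6171.00 mL and 8415.00 mL

ratio 11:15; 6171.00 mL and 8415.00 mL


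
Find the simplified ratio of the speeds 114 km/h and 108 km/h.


Ratio = 114:108
GCD = 6
Simplified = 19:18
Time ratio (same distance) = 18:19
Speed ratio = 19:18

19:18


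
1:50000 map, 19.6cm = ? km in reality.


Real distance = map distance × scale
= 19.6cm × 50000
= 980000 cm = 9800.0 m
= 9.800 km

9.800 km


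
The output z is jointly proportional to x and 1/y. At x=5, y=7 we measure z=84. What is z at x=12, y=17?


z = k·x/y
Solve for k using the known point: k = z·y/x = 84×7/5 = 588/5 = 117.6000
Now evaluate at x=12, y=17:
z = k × 12 / 17 = (588 × 12) / (5 × 17) = 7056/85
≈ 83.0118

83.0118


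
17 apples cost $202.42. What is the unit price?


Unit rate = total / quantity
= 202.42 / 17
= $11.91 per unit

$11.91 per unit


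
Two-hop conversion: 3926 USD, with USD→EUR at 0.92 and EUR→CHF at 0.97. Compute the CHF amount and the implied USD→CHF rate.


Step 1: 3926 USD × 0.92 = 3611.92 EUR
Step 2: 3611.92 EUR × 0.97 = 3503.56 CHF
Implied rate USD→CHF = 0.92 × 0.97 = 0.8924
= 3503.56 CHF; implied rate 0.8924 CHF/USD

3503.56 CHF; implied rate 0.8924 CHF/USD


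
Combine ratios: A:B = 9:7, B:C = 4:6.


Match B: multiply A:B by 4 → 36:28
Multiply B:C by 7 → 28:42
Combined: 36:28:42
GCD = 2
= 18:14:21

18:14:21


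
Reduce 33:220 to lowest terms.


GCD(33, 220) = 11
33/11 : 220/11
= 3:20

3:20


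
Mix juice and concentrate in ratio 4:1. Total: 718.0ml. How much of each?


Total parts = 4 + 1 = 5
juice: 718.0 × 4/5 = 574.4ml
concentrate: 718.0 × 1/5 = 143.6ml
= 574.4ml and 143.6ml

574.4ml and 143.6ml


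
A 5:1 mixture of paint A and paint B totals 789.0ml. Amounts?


Total parts = 5 + 1 = 6
paint A: 789.0 × 5/6 = 657.5ml
paint B: 789.0 × 1/6 = 131.5ml
= 657.5ml and 131.5ml

657.5ml and 131.5ml


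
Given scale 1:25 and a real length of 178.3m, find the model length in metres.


Model size = real / scale
= 178.3 / 25
= 7.1320 m

7.1320 m


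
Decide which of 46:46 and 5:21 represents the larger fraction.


46/46 = 1.0000
5/21 = 0.2381
1.0000 > 0.2381, so 46:46 is greater
= 46:46

46:46


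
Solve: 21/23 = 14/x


Cross multiply: 21 × x = 23 × 14
21x = 322
x = 322 / 21
= 15.33

15.33


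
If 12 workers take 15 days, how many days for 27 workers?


Inverse proportion: x × y = constant
k = 12 × 15 = 180
y₂ = k / 27 = 180 / 27
= 6.67

6.67


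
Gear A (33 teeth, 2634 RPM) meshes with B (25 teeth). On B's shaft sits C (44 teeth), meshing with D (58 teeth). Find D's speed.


Stage 1: RPM_B = RPM_A × t_A/t_B = 2634 × 33/25 = 86922/25 = 3476.88
B and C share a shaft → RPM_C = RPM_B
Stage 2: RPM_D = RPM_C × t_C/t_D = RPM_A × (t_A×t_C)/(t_B×t_D)
Overall ratio = (33×44)/(25×58) = 1452/1450
RPM_D = 2634 × 1452/1450 = 3824568/1450
≈ 2637.63 RPM

2637.63 RPM


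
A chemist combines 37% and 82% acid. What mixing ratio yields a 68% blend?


Let x parts of 37% mix with y parts of 82%.
37x + 82y = 68(x + y)
37x + 82y = 68x + 68y
x(37 - 68) = y(68 - 82)
x/y = (82 - 68)/(68 - 37) = 14/31
Simplify: 14:31
= 14:31

14:31


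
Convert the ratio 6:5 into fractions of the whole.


Total parts = 6 + 5 = 11
First part: 6/11 = 6/11
Second part: 5/11 = 5/11
= 6/11 and 5/11

6/11 and 5/11


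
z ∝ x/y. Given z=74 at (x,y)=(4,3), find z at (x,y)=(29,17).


z = k·x/y
Solve for k using the known point: k = z·y/x = 74×3/4 = 222/4 = 55.5000
Now evaluate at x=29, y=17:
z = k × 29 / 17 = (222 × 29) / (4 × 17) = 6438/68
≈ 94.6765

94.6765


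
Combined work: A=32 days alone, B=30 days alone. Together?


Rate of A = 1/32 per day
Rate of B = 1/30 per day
Combined rate = 1/32 + 1/30 = 62/960 ≈ 0.0646 per day
Days = 1 / combined rate = 960/62
≈ 15.48 days

15.48 days


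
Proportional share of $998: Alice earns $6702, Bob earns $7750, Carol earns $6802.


Total income = 6702 + 7750 + 6802 = $21254
Alice: $998 × 6702/21254 = $314.70
Bob: $998 × 7750/21254 = $363.91
Carol: $998 × 6802/21254 = $319.39
= Alice: $314.70, Bob: $363.91, Carol: $319.39

Alice: $314.70, Bob: $363.91, Carol: $319.39


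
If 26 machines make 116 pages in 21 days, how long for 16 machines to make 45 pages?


Days ∝ work / workers, so d₂ = d₁ × (m₁/m₂) × (w₂/w₁)
Workers factor (inverse): 26/16 = 1.6250
Work factor (direct): 45/116 ≈ 0.3879
d₂ = 21 × 26/16 × 45/116 = (21 × 26 × 45) / (16 × 116) = 24570/1856
≈ 13.24 days

13.24 days


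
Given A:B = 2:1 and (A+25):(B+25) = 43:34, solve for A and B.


Let A = 2k, B = 1k.
(2k + 25) / (1k + 25) = 43/34
Cross-multiply: 34(2k + 25) = 43(1k + 25)
68k + 850 = 43k + 1075
68k - 43k = 1075 - 850
25k = 225
k = 225/25 = 9
A = 2×9 = 18, B = 1×9 = 9
= A = 18, B = 9

A = 18, B = 9


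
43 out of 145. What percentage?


Percentage = (part / whole) × 100
= (43 / 145) × 100
≈ 29.66%

29.66%


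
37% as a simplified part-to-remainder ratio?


37% means 37 parts out of 100; remainder = 63
Part : remainder = 37:63
GCD = 1
= 37:63

37:63


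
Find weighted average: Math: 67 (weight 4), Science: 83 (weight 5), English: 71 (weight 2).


Numerator = 67×4 + 83×5 + 71×2
= 268 + 415 + 142
= 825
Total weight = 11
Weighted avg = 825/11
= 75.00

75.00


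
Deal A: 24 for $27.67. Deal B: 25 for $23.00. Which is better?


Deal A: $27.67/24 = $1.1529/unit
Deal B: $23.00/25 = $0.9200/unit
B is cheaper per unit
= Deal B

Deal B


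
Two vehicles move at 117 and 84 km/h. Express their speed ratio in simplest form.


Ratio = 117:84
GCD = 3
Simplified = 39:28
Time ratio (same distance) = 28:39
Speed ratio = 39:28

39:28


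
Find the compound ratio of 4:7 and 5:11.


Compound ratio = (4×5) : (7×11)
= 20:77
GCD = 1
= 20:77

20:77


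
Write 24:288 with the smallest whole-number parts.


GCD(24, 288) = 24
24/24 : 288/24
= 1:12

1:12


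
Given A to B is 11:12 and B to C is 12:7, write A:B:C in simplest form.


Match B: multiply A:B by 12 → 132:144
Multiply B:C by 12 → 144:84
Combined: 132:144:84
GCD = 12
= 11:12:7

11:12:7


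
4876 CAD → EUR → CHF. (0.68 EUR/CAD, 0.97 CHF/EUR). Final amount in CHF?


Step 1: 4876 CAD × 0.68 = 3315.68 EUR
Step 2: 3315.68 EUR × 0.97 = 3216.21 CHF
Implied rate CAD→CHF = 0.68 × 0.97 = 0.6596
= 3216.21 CHF

3216.21 CHF


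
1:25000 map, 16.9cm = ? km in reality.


Real distance = map distance × scale
= 16.9cm × 25000
= 422500 cm = 4225.0 m
= 4.225 km

4.225 km


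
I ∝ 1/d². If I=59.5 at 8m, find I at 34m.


I₁d₁² = I₂d₂²
I₂ = I₁ × (d₁/d₂)²
= 59.5 × (8/34)²
= 59.5 × 64/1156
= 3808/1156
≈ 3.2941

3.2941


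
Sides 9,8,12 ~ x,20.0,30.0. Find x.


Scale factor = 20.0/8 = 2.5
Missing side = 9 × 2.5
= 22.5

22.5


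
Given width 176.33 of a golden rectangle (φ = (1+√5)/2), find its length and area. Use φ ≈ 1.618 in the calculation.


φ = (1 + √5) / 2 ≈ 1.618
Length = width × φ = 176.33 × 1.618 = 285.30194
≈ 285.30
Area = width × length = 176.33 × 285.30194 = 50307.2910802 ≈ 50307.29
= Length: 285.30, Area: 50307.29

Length: 285.30, Area: 50307.29


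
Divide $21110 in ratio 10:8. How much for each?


Total parts = 10 + 8 = 18
Part 1: 21110 × 10/18 = 11727.78
Part 2: 21110 × 8/18 = 9382.22
= Part 1: $11727.78, Part 2: $9382.22

Part 1: $11727.78, Part 2: $9382.22


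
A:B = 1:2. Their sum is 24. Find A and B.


Let A = 1k, B = 2k.
1k + 2k = 24
3k = 24 → k = 24/3 = 8
A = 1×8 = 8, B = 2×8 = 16
= A = 8, B = 16

A = 8, B = 16


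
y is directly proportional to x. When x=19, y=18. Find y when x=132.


Direct proportion: y/x = constant
k = 18/19 ≈ 0.9474
y₂ = k × 132 = 18 × 132 / 19 = 2376/19
≈ 125.05

125.05


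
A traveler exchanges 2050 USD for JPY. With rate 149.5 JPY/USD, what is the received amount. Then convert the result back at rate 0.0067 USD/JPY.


Amount × rate = 2050 × 149.5 = 306475.00 JPY
Round-trip: 306475.00 × 0.0067 = 2053.38 USD
= 306475.00 JPY, then 2053.38 USD

306475.00 JPY, then 2053.38 USD


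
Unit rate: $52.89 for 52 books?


Unit rate = total / quantity
= 52.89 / 52
= $1.02 per unit

$1.02 per unit


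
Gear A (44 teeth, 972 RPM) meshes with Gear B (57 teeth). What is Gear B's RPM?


Gear ratio = 44:57 = 44:57
RPM_B = RPM_A × (teeth_A / teeth_B)
= 972 × (44/57)
= 750.3 RPM

750.3 RPM


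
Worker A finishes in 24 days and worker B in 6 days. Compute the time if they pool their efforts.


Rate of A = 1/24 per day
Rate of B = 1/6 per day
Combined rate = 1/24 + 1/6 = 30/144 ≈ 0.2083 per day
Days = 1 / combined rate = 144/30
= 4.80 days

4.80 days


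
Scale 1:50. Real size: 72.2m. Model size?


Model size = real / scale
= 72.2 / 50
= 1.4440 m

1.4440 m


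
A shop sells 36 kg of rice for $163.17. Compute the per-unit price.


Unit rate = total / quantity
= 163.17 / 36
= $4.53 per unit

$4.53 per unit


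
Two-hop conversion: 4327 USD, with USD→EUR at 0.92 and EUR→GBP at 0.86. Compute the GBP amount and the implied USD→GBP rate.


Step 1: 4327 USD × 0.92 = 3980.84 EUR
Step 2: 3980.84 EUR × 0.86 = 3423.52 GBP
Implied rate USD→GBP = 0.92 × 0.86 = 0.7912
= 3423.52 GBP; implied rate 0.7912 GBP/USD

3423.52 GBP; implied rate 0.7912 GBP/USD


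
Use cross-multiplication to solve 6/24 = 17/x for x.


Cross multiply: 6 × x = 24 × 17
6x = 408
x = 408 / 6
= 68.00

68.00


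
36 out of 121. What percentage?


Percentage = (part / whole) × 100
= (36 / 121) × 100
≈ 29.75%

29.75%


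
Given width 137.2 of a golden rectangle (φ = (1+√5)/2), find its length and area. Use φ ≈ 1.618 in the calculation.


φ = (1 + √5) / 2 ≈ 1.618
Length = width × φ = 137.2 × 1.618 = 221.9896
≈ 221.99
Area = width × length = 137.2 × 221.9896 = 30456.97312 ≈ 30456.97
= Length: 221.99, Area: 30456.97

Length: 221.99, Area: 30456.97


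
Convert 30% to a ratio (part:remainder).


30% means 30 parts out of 100; remainder = 70
Part : remainder = 30:70
GCD = 10
= 3:7

3:7


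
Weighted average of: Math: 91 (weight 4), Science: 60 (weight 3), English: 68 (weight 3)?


Numerator = 91×4 + 60×3 + 68×3
= 364 + 180 + 204
= 748
Total weight = 10
Weighted avg = 748/10
= 74.80

74.80


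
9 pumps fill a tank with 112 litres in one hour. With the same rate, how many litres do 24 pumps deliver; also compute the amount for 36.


Direct proportion: y/x = constant
k = 112/9 ≈ 12.4444
y at x=24: k × 24 = 112 × 24 / 9 = 2688/9 ≈ 298.67
y at x=36: k × 36 = 112 × 36 / 9 = 4032/9 = 448.00
= 298.67 and 448.00

298.67 and 448.00


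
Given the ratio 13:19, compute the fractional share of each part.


Total parts = 13 + 19 = 32
First part: 13/32 = 13/32
Second part: 19/32 = 19/32
= 13/32 and 19/32

13/32 and 19/32


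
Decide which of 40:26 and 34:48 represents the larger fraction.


40/26 = 1.5385
34/48 = 0.7083
1.5385 > 0.7083, so 40:26 is greater
= 40:26

40:26


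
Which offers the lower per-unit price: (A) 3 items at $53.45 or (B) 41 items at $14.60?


Deal A: $53.45/3 = $17.8167/unit
Deal B: $14.60/41 = $0.3561/unit
B is cheaper per unit
= Deal B

Deal B


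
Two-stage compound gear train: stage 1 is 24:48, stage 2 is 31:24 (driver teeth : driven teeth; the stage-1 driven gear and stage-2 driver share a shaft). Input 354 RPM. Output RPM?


Stage 1: RPM_B = RPM_A × t_A/t_B = 354 × 24/48 = 8496/48 = 177.00
B and C share a shaft → RPM_C = RPM_B
Stage 2: RPM_D = RPM_C × t_C/t_D = RPM_A × (t_A×t_C)/(t_B×t_D)
Overall ratio = (24×31)/(48×24) = 744/1152
RPM_D = 354 × 744/1152 = 263376/1152
≈ 228.63 RPM

228.63 RPM


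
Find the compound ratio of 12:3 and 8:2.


Compound ratio = (12×8) : (3×2)
= 96:6
GCD = 6
= 16:1

16:1


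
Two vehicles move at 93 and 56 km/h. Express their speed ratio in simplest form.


Ratio = 93:56
GCD = 1
Simplified = 93:56
Time ratio (same distance) = 56:93
Speed ratio = 93:56

93:56


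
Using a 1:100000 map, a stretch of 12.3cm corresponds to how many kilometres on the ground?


Real distance = map distance × scale
= 12.3cm × 100000
= 1230000 cm = 12300.0 m
= 12.300 km

12.300 km


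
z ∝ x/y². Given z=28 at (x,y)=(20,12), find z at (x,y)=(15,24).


z = k·x/y²
Solve for k using the known point: k = z·y²/x = 28×144/20 = 4032/20 = 201.6000
Now evaluate at x=15, y=24:
z = k × 15 / 576 = (4032 × 15) / (20 × 576) = 60480/11520
= 5.2500

5.2500


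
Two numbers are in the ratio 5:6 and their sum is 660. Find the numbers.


Let A = 5k, B = 6k.
5k + 6k = 660
11k = 660 → k = 660/11 = 60
A = 5×60 = 300, B = 6×60 = 360
= A = 300, B = 360

A = 300, B = 360


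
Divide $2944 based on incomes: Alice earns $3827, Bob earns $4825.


Total income = 3827 + 4825 = $8652
Alice: $2944 × 3827/8652 = $1302.21
Bob: $2944 × 4825/8652 = $1641.79
= Alice: $1302.21, Bob: $1641.79

Alice: $1302.21, Bob: $1641.79


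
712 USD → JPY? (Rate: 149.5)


Amount × rate = 712 × 149.5
= 106444.00 JPY

106444.00 JPY


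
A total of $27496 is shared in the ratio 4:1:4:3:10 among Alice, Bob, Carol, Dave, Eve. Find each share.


Total parts = 4 + 1 + 4 + 3 + 10 = 22
Alice: 27496 × 4/22 = 4999.27
Bob: 27496 × 1/22 = 1249.82
Carol: 27496 × 4/22 = 4999.27
Dave: 27496 × 3/22 = 3749.45
Eve: 27496 × 10/22 = 12498.18
= Alice: $4999.27, Bob: $1249.82, Carol: $4999.27, Dave: $3749.45, Eve: $12498.18

Alice: $4999.27, Bob: $1249.82, Carol: $4999.27, Dave: $3749.45, Eve: $12498.18


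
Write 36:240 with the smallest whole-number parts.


GCD(36, 240) = 12
36/12 : 240/12
= 3:20

3:20


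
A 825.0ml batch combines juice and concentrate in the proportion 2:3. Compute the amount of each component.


Total parts = 2 + 3 = 5
juice: 825.0 × 2/5 = 330.0ml
concentrate: 825.0 × 3/5 = 495.0ml
= 330.0ml and 495.0ml

330.0ml and 495.0ml


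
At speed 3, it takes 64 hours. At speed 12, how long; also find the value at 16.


Inverse proportion: x × y = constant
k = 3 × 64 = 192
At x=12: k/12 = 16.00
At x=16: k/16 = 12.00
= 16.00 and 12.00

16.00 and 12.00


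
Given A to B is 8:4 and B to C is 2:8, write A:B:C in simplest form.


Match B: multiply A:B by 2 → 16:8
Multiply B:C by 4 → 8:32
Combined: 16:8:32
GCD = 8
= 2:1:4

2:1:4


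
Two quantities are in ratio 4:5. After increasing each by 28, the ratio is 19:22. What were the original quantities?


Let A = 4k, B = 5k.
(4k + 28) / (5k + 28) = 19/22
Cross-multiply: 22(4k + 28) = 19(5k + 28)
88k + 616 = 95k + 532
88k - 95k = 532 - 616
-7k = -84
k = -84/-7 = 12
A = 4×12 = 48, B = 5×12 = 60
= A = 48, B = 60

A = 48, B = 60


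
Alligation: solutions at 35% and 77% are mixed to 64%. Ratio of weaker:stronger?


Let x parts of 35% mix with y parts of 77%.
35x + 77y = 64(x + y)
35x + 77y = 64x + 64y
x(35 - 64) = y(64 - 77)
x/y = (77 - 64)/(64 - 35) = 13/29
Simplify: 13:29
= 13:29

13:29


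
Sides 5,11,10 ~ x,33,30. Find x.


Scale factor = 33/11 = 3
Missing side = 5 × 3
= 15.0

15.0


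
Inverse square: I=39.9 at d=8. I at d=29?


I₁d₁² = I₂d₂²
I₂ = I₁ × (d₁/d₂)²
= 39.9 × (8/29)²
= 39.9 × 64/841
= 2553.6/841
≈ 3.0364

3.0364


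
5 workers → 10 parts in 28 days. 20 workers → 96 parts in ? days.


Days ∝ work / workers, so d₂ = d₁ × (m₁/m₂) × (w₂/w₁)
Workers factor (inverse): 5/20 = 0.2500
Work factor (direct): 96/10 = 9.6000
d₂ = 28 × 5/20 × 96/10 = (28 × 5 × 96) / (20 × 10) = 13440/200
= 67.20 days

67.20 days


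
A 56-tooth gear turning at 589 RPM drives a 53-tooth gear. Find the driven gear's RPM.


Gear ratio = 56:53 = 56:53
RPM_B = RPM_A × (teeth_A / teeth_B)
= 589 × (56/53)
= 622.3 RPM

622.3 RPM


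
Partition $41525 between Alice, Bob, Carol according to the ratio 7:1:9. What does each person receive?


Total parts = 7 + 1 + 9 = 17
Alice: 41525 × 7/17 = 17098.53
Bob: 41525 × 1/17 = 2442.65
Carol: 41525 × 9/17 = 21983.82
= Alice: $17098.53, Bob: $2442.65, Carol: $21983.82

Alice: $17098.53, Bob: $2442.65, Carol: $21983.82


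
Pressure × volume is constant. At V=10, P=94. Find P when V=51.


Inverse proportion: x × y = constant
k = 10 × 94 = 940
y₂ = k / 51 = 940 / 51
= 18.43

18.43


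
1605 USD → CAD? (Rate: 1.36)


Amount × rate = 1605 × 1.36
= 2182.80 CAD

2182.80 CAD


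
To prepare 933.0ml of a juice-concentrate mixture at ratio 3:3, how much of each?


Total parts = 3 + 3 = 6
juice: 933.0 × 3/6 = 466.5ml
concentrate: 933.0 × 3/6 = 466.5ml
= 466.5ml and 466.5ml

466.5ml and 466.5ml


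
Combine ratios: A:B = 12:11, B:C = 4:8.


Match B: multiply A:B by 4 → 48:44
Multiply B:C by 11 → 44:88
Combined: 48:44:88
GCD = 4
= 12:11:22

12:11:22


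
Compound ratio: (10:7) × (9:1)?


Compound ratio = (10×9) : (7×1)
= 90:7
GCD = 1
= 90:7

90:7


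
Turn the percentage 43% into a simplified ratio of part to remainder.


43% means 43 parts out of 100; remainder = 57
Part : remainder = 43:57
GCD = 1
= 43:57

43:57


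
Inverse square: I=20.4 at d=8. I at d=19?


I₁d₁² = I₂d₂²
I₂ = I₁ × (d₁/d₂)²
= 20.4 × (8/19)²
= 20.4 × 64/361
= 1305.6/361
≈ 3.6166

3.6166


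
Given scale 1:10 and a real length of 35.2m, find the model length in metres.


Model size = real / scale
= 35.2 / 10
= 3.5200 m

3.5200 m


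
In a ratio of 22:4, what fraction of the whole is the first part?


Total parts = 22 + 4 = 26
First part: 22/26 = 11/13
= 11/13

11/13


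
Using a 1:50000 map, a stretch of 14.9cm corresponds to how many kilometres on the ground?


Real distance = map distance × scale
= 14.9cm × 50000
= 745000 cm = 7450.0 m
= 7.450 km

7.450 km


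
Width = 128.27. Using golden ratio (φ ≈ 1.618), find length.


φ = (1 + √5) / 2 ≈ 1.618
Length = width × φ = 128.27 × 1.618 = 207.54086
≈ 207.54

207.54


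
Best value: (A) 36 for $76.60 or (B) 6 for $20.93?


Deal A: $76.60/36 = $2.1278/unit
Deal B: $20.93/6 = $3.4883/unit
A is cheaper per unit
= Deal A

Deal A


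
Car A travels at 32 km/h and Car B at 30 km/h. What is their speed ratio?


Ratio = 32:30
GCD = 2
Simplified = 16:15
Time ratio (same distance) = 15:16
Speed ratio = 16:15

16:15


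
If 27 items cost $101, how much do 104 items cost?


Direct proportion: y/x = constant
k = 101/27 ≈ 3.7407
y₂ = k × 104 = 101 × 104 / 27 = 10504/27
≈ 389.04

389.04


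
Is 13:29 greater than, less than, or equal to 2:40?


13/29 = 0.4483
2/40 = 0.0500
0.4483 > 0.0500, so 13:29 is greater
= greater than

greater than


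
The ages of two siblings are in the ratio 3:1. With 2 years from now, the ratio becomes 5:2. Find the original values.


Let A = 3k, B = 1k.
(3k + 2) / (1k + 2) = 5/2
Cross-multiply: 2(3k + 2) = 5(1k + 2)
6k + 4 = 5k + 10
6k - 5k = 10 - 4
1k = 6
k = 6/1 = 6
A = 3×6 = 18, B = 1×6 = 6
= A = 18, B = 6

A = 18, B = 6


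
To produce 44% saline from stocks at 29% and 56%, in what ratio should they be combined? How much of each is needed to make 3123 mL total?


Let x parts of 29% mix with y parts of 56%.
29x + 56y = 44(x + y)
29x + 56y = 44x + 44y
x(29 - 44) = y(44 - 56)
x/y = (56 - 44)/(44 - 29) = 12/15
Simplify: 4:5
Total parts = 9; one part = 3123/9 = 347.00 mL
29% solution: 4×347.00 = 1388.00 mL
56% solution: 5×347.00 = 1735.00 mL
= ratio 4:5; 1388.00 mL and 1735.00 mL

ratio 4:5; 1388.00 mL and 1735.00 mL
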